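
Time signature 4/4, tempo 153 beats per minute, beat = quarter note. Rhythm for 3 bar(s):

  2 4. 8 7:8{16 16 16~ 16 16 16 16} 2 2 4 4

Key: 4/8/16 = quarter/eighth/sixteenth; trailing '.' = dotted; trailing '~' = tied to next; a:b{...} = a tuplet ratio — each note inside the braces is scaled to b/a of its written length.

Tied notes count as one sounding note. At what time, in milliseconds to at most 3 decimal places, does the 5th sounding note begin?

note 5 onset = 30/7b = 1680.672ms

1. 0.0ms @ 0 + 784.314ms (2)
2. 784.314ms @ 2 + 588.235ms (3/2)
3. 1372.549ms @ 7/2 + 196.078ms (1/2)
4. 1568.627ms @ 4 + 112.045ms (2/7)
5. 1680.672ms @ 30/7 + 112.045ms (2/7)
6. 1792.717ms @ 32/7 + 224.09ms (4/7)
7. 2016.807ms @ 36/7 + 112.045ms (2/7)
8. 2128.852ms @ 38/7 + 112.045ms (2/7)
9. 2240.896ms @ 40/7 + 112.045ms (2/7)
10. 2352.941ms @ 6 + 784.314ms (2)
11. 3137.255ms @ 8 + 784.314ms (2)
12. 3921.569ms @ 10 + 392.157ms (1)
13. 4313.725ms @ 11 + 392.157ms (1)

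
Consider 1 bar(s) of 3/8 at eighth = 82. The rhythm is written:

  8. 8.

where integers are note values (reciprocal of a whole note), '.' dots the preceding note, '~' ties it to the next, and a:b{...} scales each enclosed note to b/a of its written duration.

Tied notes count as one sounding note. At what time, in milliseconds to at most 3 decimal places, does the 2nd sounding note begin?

1. 0.0ms @ 0 + 1097.561ms (3/2)
2. 1097.561ms @ 3/2 + 1097.561ms (3/2)

note 2 onset = 3/2b = 1097.561ms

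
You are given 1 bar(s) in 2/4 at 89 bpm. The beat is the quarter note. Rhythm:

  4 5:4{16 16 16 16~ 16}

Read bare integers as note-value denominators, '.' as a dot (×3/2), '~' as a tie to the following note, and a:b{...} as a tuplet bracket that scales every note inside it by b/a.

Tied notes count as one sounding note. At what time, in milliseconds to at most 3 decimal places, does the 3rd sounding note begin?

1. 0.0ms @ 0 + 674.157ms (1)
2. 674.157ms @ 1 + 134.831ms (1/5)
3. 808.989ms @ 6/5 + 134.831ms (1/5)
4. 943.82ms @ 7/5 + 134.831ms (1/5)
5. 1078.652ms @ 8/5 + 269.663ms (2/5)

note 3 onset = 6/5b = 808.989ms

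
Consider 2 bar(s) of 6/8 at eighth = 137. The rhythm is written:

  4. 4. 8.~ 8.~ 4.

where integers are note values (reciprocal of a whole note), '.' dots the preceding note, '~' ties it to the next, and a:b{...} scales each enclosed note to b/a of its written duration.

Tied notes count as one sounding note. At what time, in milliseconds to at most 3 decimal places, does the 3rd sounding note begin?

note 3 onset = 6b = 2627.737ms

1. 0.0ms @ 0 + 1313.869ms (3)
2. 1313.869ms @ 3 + 1313.869ms (3)
3. 2627.737ms @ 6 + 2627.737ms (6)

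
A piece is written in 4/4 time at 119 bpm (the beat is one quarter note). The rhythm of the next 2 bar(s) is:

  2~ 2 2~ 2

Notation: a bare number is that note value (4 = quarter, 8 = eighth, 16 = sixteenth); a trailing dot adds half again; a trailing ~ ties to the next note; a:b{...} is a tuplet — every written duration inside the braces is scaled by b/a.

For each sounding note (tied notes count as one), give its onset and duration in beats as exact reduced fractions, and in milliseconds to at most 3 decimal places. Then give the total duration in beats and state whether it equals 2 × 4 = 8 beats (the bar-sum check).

1) 0.0ms=0b +2016.807ms=4b
2) 2016.807ms=4b +2016.807ms=4b
Σ=8b of 8 (119bpm 4/4) — PASS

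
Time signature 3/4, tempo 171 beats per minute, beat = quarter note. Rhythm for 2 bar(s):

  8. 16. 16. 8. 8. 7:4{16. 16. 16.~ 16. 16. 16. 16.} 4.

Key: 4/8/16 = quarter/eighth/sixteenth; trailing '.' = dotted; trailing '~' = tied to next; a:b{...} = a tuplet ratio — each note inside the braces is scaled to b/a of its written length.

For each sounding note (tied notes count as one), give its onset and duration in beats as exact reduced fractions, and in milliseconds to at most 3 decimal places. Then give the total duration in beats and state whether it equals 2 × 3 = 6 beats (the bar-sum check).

1) 0.0ms=0b +263.158ms=3/4b
2) 263.158ms=3/4b +131.579ms=3/8b
3) 394.737ms=9/8b +131.579ms=3/8b
4) 526.316ms=3/2b +263.158ms=3/4b
5) 789.474ms=9/4b +263.158ms=3/4b
6) 1052.632ms=3b +75.188ms=3/14b
7) 1127.82ms=45/14b +75.188ms=3/14b
8) 1203.008ms=24/7b +150.376ms=3/7b
9) 1353.383ms=27/7b +75.188ms=3/14b
10) 1428.571ms=57/14b +75.188ms=3/14b
11) 1503.759ms=30/7b +75.188ms=3/14b
12) 1578.947ms=9/2b +526.316ms=3/2b
Σ=6b of 6 (171bpm 3/4) — PASS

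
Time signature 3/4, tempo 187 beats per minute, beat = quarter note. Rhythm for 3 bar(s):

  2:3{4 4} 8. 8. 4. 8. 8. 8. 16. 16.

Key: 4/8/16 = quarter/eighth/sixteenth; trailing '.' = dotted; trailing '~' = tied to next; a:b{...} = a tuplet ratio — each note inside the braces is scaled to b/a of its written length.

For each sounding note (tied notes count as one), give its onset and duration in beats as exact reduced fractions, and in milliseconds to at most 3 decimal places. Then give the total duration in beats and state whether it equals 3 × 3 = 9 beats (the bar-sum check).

1) 0.0ms=0b +481.283ms=3/2b
2) 481.283ms=3/2b +481.283ms=3/2b
3) 962.567ms=3b +240.642ms=3/4b
4) 1203.209ms=15/4b +240.642ms=3/4b
5) 1443.85ms=9/2b +481.283ms=3/2b
6) 1925.134ms=6b +240.642ms=3/4b
7) 2165.775ms=27/4b +240.642ms=3/4b
8) 2406.417ms=15/2b +240.642ms=3/4b
9) 2647.059ms=33/4b +120.321ms=3/8b
10) 2767.38ms=69/8b +120.321ms=3/8b
Σ=9b of 9 (187bpm 3/4) — PASS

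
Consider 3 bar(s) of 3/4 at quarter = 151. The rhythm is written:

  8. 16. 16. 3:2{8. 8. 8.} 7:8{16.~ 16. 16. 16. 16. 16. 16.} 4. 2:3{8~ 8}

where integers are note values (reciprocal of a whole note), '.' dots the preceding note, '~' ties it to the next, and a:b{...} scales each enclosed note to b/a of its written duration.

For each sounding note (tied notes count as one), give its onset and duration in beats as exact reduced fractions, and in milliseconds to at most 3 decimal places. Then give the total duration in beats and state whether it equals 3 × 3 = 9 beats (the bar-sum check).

1) 0.0ms=0b +298.013ms=3/4b
2) 298.013ms=3/4b +149.007ms=3/8b
3) 447.02ms=9/8b +149.007ms=3/8b
4) 596.026ms=3/2b +198.675ms=1/2b
5) 794.702ms=2b +198.675ms=1/2b
6) 993.377ms=5/2b +198.675ms=1/2b
7) 1192.053ms=3b +340.587ms=6/7b
8) 1532.64ms=27/7b +170.293ms=3/7b
9) 1702.933ms=30/7b +170.293ms=3/7b
10) 1873.226ms=33/7b +170.293ms=3/7b
11) 2043.519ms=36/7b +170.293ms=3/7b
12) 2213.813ms=39/7b +170.293ms=3/7b
13) 2384.106ms=6b +596.026ms=3/2b
14) 2980.132ms=15/2b +596.026ms=3/2b
Σ=9b of 9 (151bpm 3/4) — PASS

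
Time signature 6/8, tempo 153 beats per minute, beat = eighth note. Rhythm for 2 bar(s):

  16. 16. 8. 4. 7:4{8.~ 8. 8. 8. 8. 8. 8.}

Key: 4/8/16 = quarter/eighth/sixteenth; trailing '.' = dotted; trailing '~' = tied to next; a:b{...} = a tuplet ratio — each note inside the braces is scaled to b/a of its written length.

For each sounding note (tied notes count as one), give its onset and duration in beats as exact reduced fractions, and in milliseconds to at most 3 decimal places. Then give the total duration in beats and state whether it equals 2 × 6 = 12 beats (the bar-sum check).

1) 0.0ms=0b +294.118ms=3/4b
2) 294.118ms=3/4b +294.118ms=3/4b
3) 588.235ms=3/2b +588.235ms=3/2b
4) 1176.471ms=3b +1176.471ms=3b
5) 2352.941ms=6b +672.269ms=12/7b
6) 3025.21ms=54/7b +336.134ms=6/7b
7) 3361.345ms=60/7b +336.134ms=6/7b
8) 3697.479ms=66/7b +336.134ms=6/7b
9) 4033.613ms=72/7b +336.134ms=6/7b
10) 4369.748ms=78/7b +336.134ms=6/7b
Σ=12b of 12 (153bpm 6/8) — PASS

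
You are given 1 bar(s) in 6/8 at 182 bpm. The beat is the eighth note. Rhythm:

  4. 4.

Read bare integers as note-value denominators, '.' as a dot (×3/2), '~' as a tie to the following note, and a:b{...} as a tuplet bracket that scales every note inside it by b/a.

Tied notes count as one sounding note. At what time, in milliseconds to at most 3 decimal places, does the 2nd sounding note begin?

note 2 onset = 3b = 989.011ms

1. 0.0ms @ 0 + 989.011ms (3)
2. 989.011ms @ 3 + 989.011ms (3)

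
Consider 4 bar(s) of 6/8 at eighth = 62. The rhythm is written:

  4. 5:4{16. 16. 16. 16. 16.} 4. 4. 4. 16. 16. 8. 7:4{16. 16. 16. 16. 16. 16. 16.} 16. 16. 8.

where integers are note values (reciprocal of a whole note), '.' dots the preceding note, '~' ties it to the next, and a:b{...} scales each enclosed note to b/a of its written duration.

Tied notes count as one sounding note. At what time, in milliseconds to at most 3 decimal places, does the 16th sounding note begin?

note 16 onset = 135/7b = 18663.594ms

1. 0.0ms @ 0 + 2903.226ms (3)
2. 2903.226ms @ 3 + 580.645ms (3/5)
3. 3483.871ms @ 18/5 + 580.645ms (3/5)
4. 4064.516ms @ 21/5 + 580.645ms (3/5)
5. 4645.161ms @ 24/5 + 580.645ms (3/5)
6. 5225.806ms @ 27/5 + 580.645ms (3/5)
7. 5806.452ms @ 6 + 2903.226ms (3)
8. 8709.677ms @ 9 + 2903.226ms (3)
9. 11612.903ms @ 12 + 2903.226ms (3)
10. 14516.129ms @ 15 + 725.806ms (3/4)
11. 15241.935ms @ 63/4 + 725.806ms (3/4)
12. 15967.742ms @ 33/2 + 1451.613ms (3/2)
13. 17419.355ms @ 18 + 414.747ms (3/7)
14. 17834.101ms @ 129/7 + 414.747ms (3/7)
15. 18248.848ms @ 132/7 + 414.747ms (3/7)
16. 18663.594ms @ 135/7 + 414.747ms (3/7)
17. 19078.341ms @ 138/7 + 414.747ms (3/7)
18. 19493.088ms @ 141/7 + 414.747ms (3/7)
19. 19907.834ms @ 144/7 + 414.747ms (3/7)
20. 20322.581ms @ 21 + 725.806ms (3/4)
21. 21048.387ms @ 87/4 + 725.806ms (3/4)
22. 21774.194ms @ 45/2 + 1451.613ms (3/2)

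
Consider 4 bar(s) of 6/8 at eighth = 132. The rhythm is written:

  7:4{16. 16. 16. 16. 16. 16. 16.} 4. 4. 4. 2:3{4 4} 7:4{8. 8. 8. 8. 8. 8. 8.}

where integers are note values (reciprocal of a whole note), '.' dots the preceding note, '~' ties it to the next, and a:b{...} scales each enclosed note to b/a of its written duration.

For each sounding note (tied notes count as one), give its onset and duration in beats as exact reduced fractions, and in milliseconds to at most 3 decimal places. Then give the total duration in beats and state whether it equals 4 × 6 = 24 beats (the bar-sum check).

1) 0.0ms=0b +194.805ms=3/7b
2) 194.805ms=3/7b +194.805ms=3/7b
3) 389.61ms=6/7b +194.805ms=3/7b
4) 584.416ms=9/7b +194.805ms=3/7b
5) 779.221ms=12/7b +194.805ms=3/7b
6) 974.026ms=15/7b +194.805ms=3/7b
7) 1168.831ms=18/7b +194.805ms=3/7b
8) 1363.636ms=3b +1363.636ms=3b
9) 2727.273ms=6b +1363.636ms=3b
10) 4090.909ms=9b +1363.636ms=3b
11) 5454.545ms=12b +1363.636ms=3b
12) 6818.182ms=15b +1363.636ms=3b
13) 8181.818ms=18b +389.61ms=6/7b
14) 8571.429ms=132/7b +389.61ms=6/7b
15) 8961.039ms=138/7b +389.61ms=6/7b
16) 9350.649ms=144/7b +389.61ms=6/7b
17) 9740.26ms=150/7b +389.61ms=6/7b
18) 10129.87ms=156/7b +389.61ms=6/7b
19) 10519.481ms=162/7b +389.61ms=6/7b
Σ=24b of 24 (132bpm 6/8) — PASS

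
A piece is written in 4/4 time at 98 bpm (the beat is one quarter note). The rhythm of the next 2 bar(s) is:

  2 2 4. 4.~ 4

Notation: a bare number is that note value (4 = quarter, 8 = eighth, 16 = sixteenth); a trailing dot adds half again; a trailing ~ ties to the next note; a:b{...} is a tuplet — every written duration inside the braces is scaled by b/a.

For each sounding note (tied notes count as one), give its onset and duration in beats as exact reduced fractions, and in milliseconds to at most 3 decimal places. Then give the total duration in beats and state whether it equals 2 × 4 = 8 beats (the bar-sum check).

1) 0.0ms=0b +1224.49ms=2b
2) 1224.49ms=2b +1224.49ms=2b
3) 2448.98ms=4b +918.367ms=3/2b
4) 3367.347ms=11/2b +1530.612ms=5/2b
Σ=8b of 8 (98bpm 4/4) — PASS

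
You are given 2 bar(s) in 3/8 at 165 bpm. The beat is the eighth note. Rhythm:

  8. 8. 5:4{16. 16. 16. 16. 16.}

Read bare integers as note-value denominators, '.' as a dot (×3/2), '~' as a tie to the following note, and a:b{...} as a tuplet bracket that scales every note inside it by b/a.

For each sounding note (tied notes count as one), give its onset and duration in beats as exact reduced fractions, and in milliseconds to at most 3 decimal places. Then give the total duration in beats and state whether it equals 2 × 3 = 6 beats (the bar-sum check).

1) 0.0ms=0b +545.455ms=3/2b
2) 545.455ms=3/2b +545.455ms=3/2b
3) 1090.909ms=3b +218.182ms=3/5b
4) 1309.091ms=18/5b +218.182ms=3/5b
5) 1527.273ms=21/5b +218.182ms=3/5b
6) 1745.455ms=24/5b +218.182ms=3/5b
7) 1963.636ms=27/5b +218.182ms=3/5b
Σ=6b of 6 (165bpm 3/8) — PASS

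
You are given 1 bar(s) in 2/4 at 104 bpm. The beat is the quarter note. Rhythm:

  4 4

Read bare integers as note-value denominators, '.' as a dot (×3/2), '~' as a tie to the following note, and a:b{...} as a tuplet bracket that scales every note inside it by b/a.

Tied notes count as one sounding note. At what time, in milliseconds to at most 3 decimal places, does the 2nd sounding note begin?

note 2 onset = 1b = 576.923ms

1. 0.0ms @ 0 + 576.923ms (1)
2. 576.923ms @ 1 + 576.923ms (1)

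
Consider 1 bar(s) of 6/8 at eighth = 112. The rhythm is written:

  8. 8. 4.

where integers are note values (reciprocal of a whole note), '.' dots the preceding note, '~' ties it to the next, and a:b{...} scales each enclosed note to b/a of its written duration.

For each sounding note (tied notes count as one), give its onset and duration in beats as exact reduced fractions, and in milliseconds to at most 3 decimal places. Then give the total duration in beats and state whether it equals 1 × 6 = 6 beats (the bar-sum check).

1) 0.0ms=0b +803.571ms=3/2b
2) 803.571ms=3/2b +803.571ms=3/2b
3) 1607.143ms=3b +1607.143ms=3b
Σ=6b of 6 (112bpm 6/8) — PASS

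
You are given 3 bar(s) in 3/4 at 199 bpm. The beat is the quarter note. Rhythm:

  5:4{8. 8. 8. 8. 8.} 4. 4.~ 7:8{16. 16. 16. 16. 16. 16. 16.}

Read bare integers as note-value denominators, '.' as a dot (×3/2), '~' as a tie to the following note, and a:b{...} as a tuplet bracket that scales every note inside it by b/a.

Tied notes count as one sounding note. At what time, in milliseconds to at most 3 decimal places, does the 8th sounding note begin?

1. 0.0ms @ 0 + 180.905ms (3/5)
2. 180.905ms @ 3/5 + 180.905ms (3/5)
3. 361.809ms @ 6/5 + 180.905ms (3/5)
4. 542.714ms @ 9/5 + 180.905ms (3/5)
5. 723.618ms @ 12/5 + 180.905ms (3/5)
6. 904.523ms @ 3 + 452.261ms (3/2)
7. 1356.784ms @ 9/2 + 581.479ms (27/14)
8. 1938.263ms @ 45/7 + 129.218ms (3/7)
9. 2067.48ms @ 48/7 + 129.218ms (3/7)
10. 2196.698ms @ 51/7 + 129.218ms (3/7)
11. 2325.915ms @ 54/7 + 129.218ms (3/7)
12. 2455.133ms @ 57/7 + 129.218ms (3/7)
13. 2584.35ms @ 60/7 + 129.218ms (3/7)

note 8 onset = 45/7b = 1938.263ms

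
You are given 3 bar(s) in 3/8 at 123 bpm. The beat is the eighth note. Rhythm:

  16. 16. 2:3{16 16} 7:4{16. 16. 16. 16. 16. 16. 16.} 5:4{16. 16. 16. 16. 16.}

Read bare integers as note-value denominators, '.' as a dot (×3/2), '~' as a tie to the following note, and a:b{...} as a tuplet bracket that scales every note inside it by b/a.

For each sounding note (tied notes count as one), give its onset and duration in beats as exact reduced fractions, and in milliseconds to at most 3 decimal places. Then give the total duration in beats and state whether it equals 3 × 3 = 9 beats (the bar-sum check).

1) 0.0ms=0b +365.854ms=3/4b
2) 365.854ms=3/4b +365.854ms=3/4b
3) 731.707ms=3/2b +365.854ms=3/4b
4) 1097.561ms=9/4b +365.854ms=3/4b
5) 1463.415ms=3b +209.059ms=3/7b
6) 1672.474ms=24/7b +209.059ms=3/7b
7) 1881.533ms=27/7b +209.059ms=3/7b
8) 2090.592ms=30/7b +209.059ms=3/7b
9) 2299.652ms=33/7b +209.059ms=3/7b
10) 2508.711ms=36/7b +209.059ms=3/7b
11) 2717.77ms=39/7b +209.059ms=3/7b
12) 2926.829ms=6b +292.683ms=3/5b
13) 3219.512ms=33/5b +292.683ms=3/5b
14) 3512.195ms=36/5b +292.683ms=3/5b
15) 3804.878ms=39/5b +292.683ms=3/5b
16) 4097.561ms=42/5b +292.683ms=3/5b
Σ=9b of 9 (123bpm 3/8) — PASS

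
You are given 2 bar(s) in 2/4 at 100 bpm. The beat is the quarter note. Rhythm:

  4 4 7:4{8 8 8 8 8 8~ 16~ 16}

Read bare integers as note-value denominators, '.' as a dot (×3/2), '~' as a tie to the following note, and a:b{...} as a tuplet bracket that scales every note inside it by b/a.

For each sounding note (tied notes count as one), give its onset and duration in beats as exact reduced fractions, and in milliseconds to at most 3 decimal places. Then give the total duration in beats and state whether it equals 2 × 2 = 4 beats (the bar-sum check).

1) 0.0ms=0b +600.0ms=1b
2) 600.0ms=1b +600.0ms=1b
3) 1200.0ms=2b +171.429ms=2/7b
4) 1371.429ms=16/7b +171.429ms=2/7b
5) 1542.857ms=18/7b +171.429ms=2/7b
6) 1714.286ms=20/7b +171.429ms=2/7b
7) 1885.714ms=22/7b +171.429ms=2/7b
8) 2057.143ms=24/7b +342.857ms=4/7b
Σ=4b of 4 (100bpm 2/4) — PASS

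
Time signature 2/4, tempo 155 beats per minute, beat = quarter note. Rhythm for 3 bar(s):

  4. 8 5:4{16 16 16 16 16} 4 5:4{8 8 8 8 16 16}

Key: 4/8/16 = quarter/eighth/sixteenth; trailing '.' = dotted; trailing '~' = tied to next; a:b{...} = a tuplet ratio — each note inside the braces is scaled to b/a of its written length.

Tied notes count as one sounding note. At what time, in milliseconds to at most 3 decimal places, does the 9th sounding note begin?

note 9 onset = 4b = 1548.387ms

1. 0.0ms @ 0 + 580.645ms (3/2)
2. 580.645ms @ 3/2 + 193.548ms (1/2)
3. 774.194ms @ 2 + 77.419ms (1/5)
4. 851.613ms @ 11/5 + 77.419ms (1/5)
5. 929.032ms @ 12/5 + 77.419ms (1/5)
6. 1006.452ms @ 13/5 + 77.419ms (1/5)
7. 1083.871ms @ 14/5 + 77.419ms (1/5)
8. 1161.29ms @ 3 + 387.097ms (1)
9. 1548.387ms @ 4 + 154.839ms (2/5)
10. 1703.226ms @ 22/5 + 154.839ms (2/5)
11. 1858.065ms @ 24/5 + 154.839ms (2/5)
12. 2012.903ms @ 26/5 + 154.839ms (2/5)
13. 2167.742ms @ 28/5 + 77.419ms (1/5)
14. 2245.161ms @ 29/5 + 77.419ms (1/5)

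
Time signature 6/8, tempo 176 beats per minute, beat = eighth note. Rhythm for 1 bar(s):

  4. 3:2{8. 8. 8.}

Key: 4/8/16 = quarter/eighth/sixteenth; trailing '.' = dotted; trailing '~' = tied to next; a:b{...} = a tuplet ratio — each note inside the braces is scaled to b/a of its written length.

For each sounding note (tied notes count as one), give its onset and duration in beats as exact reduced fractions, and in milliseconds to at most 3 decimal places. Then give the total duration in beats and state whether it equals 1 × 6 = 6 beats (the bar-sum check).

1) 0.0ms=0b +1022.727ms=3b
2) 1022.727ms=3b +340.909ms=1b
3) 1363.636ms=4b +340.909ms=1b
4) 1704.545ms=5b +340.909ms=1b
Σ=6b of 6 (176bpm 6/8) — PASS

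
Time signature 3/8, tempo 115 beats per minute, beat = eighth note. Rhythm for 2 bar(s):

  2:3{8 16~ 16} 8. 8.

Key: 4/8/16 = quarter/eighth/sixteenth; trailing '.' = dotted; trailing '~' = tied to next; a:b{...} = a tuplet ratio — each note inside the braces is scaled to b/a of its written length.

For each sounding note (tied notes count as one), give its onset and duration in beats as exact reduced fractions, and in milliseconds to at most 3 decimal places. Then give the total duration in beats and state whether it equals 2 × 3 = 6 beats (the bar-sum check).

1) 0.0ms=0b +782.609ms=3/2b
2) 782.609ms=3/2b +782.609ms=3/2b
3) 1565.217ms=3b +782.609ms=3/2b
4) 2347.826ms=9/2b +782.609ms=3/2b
Σ=6b of 6 (115bpm 3/8) — PASS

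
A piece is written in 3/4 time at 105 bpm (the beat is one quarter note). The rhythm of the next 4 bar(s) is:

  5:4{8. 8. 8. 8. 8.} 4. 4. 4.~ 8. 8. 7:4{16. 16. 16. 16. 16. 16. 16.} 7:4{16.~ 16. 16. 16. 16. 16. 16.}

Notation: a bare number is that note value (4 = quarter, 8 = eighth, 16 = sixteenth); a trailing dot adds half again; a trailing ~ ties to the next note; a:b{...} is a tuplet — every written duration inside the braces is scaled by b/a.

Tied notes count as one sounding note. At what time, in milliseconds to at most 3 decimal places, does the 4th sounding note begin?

1. 0.0ms @ 0 + 342.857ms (3/5)
2. 342.857ms @ 3/5 + 342.857ms (3/5)
3. 685.714ms @ 6/5 + 342.857ms (3/5)
4. 1028.571ms @ 9/5 + 342.857ms (3/5)
5. 1371.429ms @ 12/5 + 342.857ms (3/5)
6. 1714.286ms @ 3 + 857.143ms (3/2)
7. 2571.429ms @ 9/2 + 857.143ms (3/2)
8. 3428.571ms @ 6 + 1285.714ms (9/4)
9. 4714.286ms @ 33/4 + 428.571ms (3/4)
10. 5142.857ms @ 9 + 122.449ms (3/14)
11. 5265.306ms @ 129/14 + 122.449ms (3/14)
12. 5387.755ms @ 66/7 + 122.449ms (3/14)
13. 5510.204ms @ 135/14 + 122.449ms (3/14)
14. 5632.653ms @ 69/7 + 122.449ms (3/14)
15. 5755.102ms @ 141/14 + 122.449ms (3/14)
16. 5877.551ms @ 72/7 + 122.449ms (3/14)
17. 6000.0ms @ 21/2 + 244.898ms (3/7)
18. 6244.898ms @ 153/14 + 122.449ms (3/14)
19. 6367.347ms @ 78/7 + 122.449ms (3/14)
20. 6489.796ms @ 159/14 + 122.449ms (3/14)
21. 6612.245ms @ 81/7 + 122.449ms (3/14)
22. 6734.694ms @ 165/14 + 122.449ms (3/14)

note 4 onset = 9/5b = 1028.571ms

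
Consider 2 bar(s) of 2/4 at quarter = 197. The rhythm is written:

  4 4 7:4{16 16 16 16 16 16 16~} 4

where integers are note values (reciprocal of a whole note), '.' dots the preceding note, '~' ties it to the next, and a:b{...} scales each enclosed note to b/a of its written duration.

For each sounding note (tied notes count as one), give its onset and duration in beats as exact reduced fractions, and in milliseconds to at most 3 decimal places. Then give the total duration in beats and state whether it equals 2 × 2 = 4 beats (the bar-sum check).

1) 0.0ms=0b +304.569ms=1b
2) 304.569ms=1b +304.569ms=1b
3) 609.137ms=2b +43.51ms=1/7b
4) 652.647ms=15/7b +43.51ms=1/7b
5) 696.157ms=16/7b +43.51ms=1/7b
6) 739.666ms=17/7b +43.51ms=1/7b
7) 783.176ms=18/7b +43.51ms=1/7b
8) 826.686ms=19/7b +43.51ms=1/7b
9) 870.196ms=20/7b +348.078ms=8/7b
Σ=4b of 4 (197bpm 2/4) — PASS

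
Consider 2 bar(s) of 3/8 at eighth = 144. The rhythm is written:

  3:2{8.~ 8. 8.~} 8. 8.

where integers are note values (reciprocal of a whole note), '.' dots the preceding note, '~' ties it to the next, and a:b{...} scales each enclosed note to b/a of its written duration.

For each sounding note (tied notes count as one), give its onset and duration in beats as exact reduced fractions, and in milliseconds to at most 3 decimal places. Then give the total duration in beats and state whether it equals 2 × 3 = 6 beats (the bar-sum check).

1) 0.0ms=0b +833.333ms=2b
2) 833.333ms=2b +1041.667ms=5/2b
3) 1875.0ms=9/2b +625.0ms=3/2b
Σ=6b of 6 (144bpm 3/8) — PASS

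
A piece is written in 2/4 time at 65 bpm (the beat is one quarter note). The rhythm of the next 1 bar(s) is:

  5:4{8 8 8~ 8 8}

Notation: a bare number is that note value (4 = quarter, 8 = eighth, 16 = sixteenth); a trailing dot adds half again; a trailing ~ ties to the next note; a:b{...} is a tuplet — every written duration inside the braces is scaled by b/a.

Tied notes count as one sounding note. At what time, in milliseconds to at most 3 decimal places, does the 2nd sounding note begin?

note 2 onset = 2/5b = 369.231ms

1. 0.0ms @ 0 + 369.231ms (2/5)
2. 369.231ms @ 2/5 + 369.231ms (2/5)
3. 738.462ms @ 4/5 + 738.462ms (4/5)
4. 1476.923ms @ 8/5 + 369.231ms (2/5)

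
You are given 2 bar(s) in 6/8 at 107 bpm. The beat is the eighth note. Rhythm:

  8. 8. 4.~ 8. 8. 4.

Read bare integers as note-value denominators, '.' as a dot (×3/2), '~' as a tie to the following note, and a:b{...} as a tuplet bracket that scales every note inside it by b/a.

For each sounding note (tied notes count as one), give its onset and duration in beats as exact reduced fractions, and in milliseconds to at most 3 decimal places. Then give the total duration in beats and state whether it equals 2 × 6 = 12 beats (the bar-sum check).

1) 0.0ms=0b +841.121ms=3/2b
2) 841.121ms=3/2b +841.121ms=3/2b
3) 1682.243ms=3b +2523.364ms=9/2b
4) 4205.607ms=15/2b +841.121ms=3/2b
5) 5046.729ms=9b +1682.243ms=3b
Σ=12b of 12 (107bpm 6/8) — PASS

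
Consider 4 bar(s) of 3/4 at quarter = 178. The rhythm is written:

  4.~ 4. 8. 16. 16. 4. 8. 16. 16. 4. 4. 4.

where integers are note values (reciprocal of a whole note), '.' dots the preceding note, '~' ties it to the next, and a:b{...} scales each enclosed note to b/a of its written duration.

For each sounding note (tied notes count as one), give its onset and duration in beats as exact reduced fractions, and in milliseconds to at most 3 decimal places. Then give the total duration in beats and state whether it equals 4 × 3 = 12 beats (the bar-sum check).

1) 0.0ms=0b +1011.236ms=3b
2) 1011.236ms=3b +252.809ms=3/4b
3) 1264.045ms=15/4b +126.404ms=3/8b
4) 1390.449ms=33/8b +126.404ms=3/8b
5) 1516.854ms=9/2b +505.618ms=3/2b
6) 2022.472ms=6b +252.809ms=3/4b
7) 2275.281ms=27/4b +126.404ms=3/8b
8) 2401.685ms=57/8b +126.404ms=3/8b
9) 2528.09ms=15/2b +505.618ms=3/2b
10) 3033.708ms=9b +505.618ms=3/2b
11) 3539.326ms=21/2b +505.618ms=3/2b
Σ=12b of 12 (178bpm 3/4) — PASS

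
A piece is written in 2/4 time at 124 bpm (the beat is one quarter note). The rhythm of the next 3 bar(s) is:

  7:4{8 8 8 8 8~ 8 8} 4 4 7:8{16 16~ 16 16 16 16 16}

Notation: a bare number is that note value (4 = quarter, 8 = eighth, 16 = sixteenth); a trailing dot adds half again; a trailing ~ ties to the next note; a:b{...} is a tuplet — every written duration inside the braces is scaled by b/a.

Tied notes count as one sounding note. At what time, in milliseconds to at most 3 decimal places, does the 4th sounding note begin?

note 4 onset = 6/7b = 414.747ms

1. 0.0ms @ 0 + 138.249ms (2/7)
2. 138.249ms @ 2/7 + 138.249ms (2/7)
3. 276.498ms @ 4/7 + 138.249ms (2/7)
4. 414.747ms @ 6/7 + 138.249ms (2/7)
5. 552.995ms @ 8/7 + 276.498ms (4/7)
6. 829.493ms @ 12/7 + 138.249ms (2/7)
7. 967.742ms @ 2 + 483.871ms (1)
8. 1451.613ms @ 3 + 483.871ms (1)
9. 1935.484ms @ 4 + 138.249ms (2/7)
10. 2073.733ms @ 30/7 + 276.498ms (4/7)
11. 2350.23ms @ 34/7 + 138.249ms (2/7)
12. 2488.479ms @ 36/7 + 138.249ms (2/7)
13. 2626.728ms @ 38/7 + 138.249ms (2/7)
14. 2764.977ms @ 40/7 + 138.249ms (2/7)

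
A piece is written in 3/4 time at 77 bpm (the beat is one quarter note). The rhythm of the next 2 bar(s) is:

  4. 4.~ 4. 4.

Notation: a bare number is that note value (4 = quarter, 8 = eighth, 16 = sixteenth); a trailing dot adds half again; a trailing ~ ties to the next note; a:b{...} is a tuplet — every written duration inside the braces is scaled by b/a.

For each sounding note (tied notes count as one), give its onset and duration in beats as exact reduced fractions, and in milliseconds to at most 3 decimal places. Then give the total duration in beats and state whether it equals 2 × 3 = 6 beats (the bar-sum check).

1) 0.0ms=0b +1168.831ms=3/2b
2) 1168.831ms=3/2b +2337.662ms=3b
3) 3506.494ms=9/2b +1168.831ms=3/2b
Σ=6b of 6 (77bpm 3/4) — PASS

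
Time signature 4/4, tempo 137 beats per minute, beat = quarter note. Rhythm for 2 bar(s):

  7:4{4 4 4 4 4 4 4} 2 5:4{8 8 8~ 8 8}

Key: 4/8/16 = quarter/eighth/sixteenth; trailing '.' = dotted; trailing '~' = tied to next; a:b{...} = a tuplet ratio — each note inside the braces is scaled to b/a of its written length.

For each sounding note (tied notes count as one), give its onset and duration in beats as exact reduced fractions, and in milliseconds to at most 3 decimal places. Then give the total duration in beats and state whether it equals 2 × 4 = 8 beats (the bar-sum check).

1) 0.0ms=0b +250.261ms=4/7b
2) 250.261ms=4/7b +250.261ms=4/7b
3) 500.521ms=8/7b +250.261ms=4/7b
4) 750.782ms=12/7b +250.261ms=4/7b
5) 1001.043ms=16/7b +250.261ms=4/7b
6) 1251.303ms=20/7b +250.261ms=4/7b
7) 1501.564ms=24/7b +250.261ms=4/7b
8) 1751.825ms=4b +875.912ms=2b
9) 2627.737ms=6b +175.182ms=2/5b
10) 2802.92ms=32/5b +175.182ms=2/5b
11) 2978.102ms=34/5b +350.365ms=4/5b
12) 3328.467ms=38/5b +175.182ms=2/5b
Σ=8b of 8 (137bpm 4/4) — PASS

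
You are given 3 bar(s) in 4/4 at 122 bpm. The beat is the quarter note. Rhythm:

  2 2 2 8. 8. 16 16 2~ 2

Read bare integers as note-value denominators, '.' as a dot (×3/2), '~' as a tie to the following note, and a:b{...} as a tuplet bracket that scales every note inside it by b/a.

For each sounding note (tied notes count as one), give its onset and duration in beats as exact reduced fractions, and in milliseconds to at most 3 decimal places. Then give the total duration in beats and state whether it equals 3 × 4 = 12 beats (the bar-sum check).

1) 0.0ms=0b +983.607ms=2b
2) 983.607ms=2b +983.607ms=2b
3) 1967.213ms=4b +983.607ms=2b
4) 2950.82ms=6b +368.852ms=3/4b
5) 3319.672ms=27/4b +368.852ms=3/4b
6) 3688.525ms=15/2b +122.951ms=1/4b
7) 3811.475ms=31/4b +122.951ms=1/4b
8) 3934.426ms=8b +1967.213ms=4b
Σ=12b of 12 (122bpm 4/4) — PASS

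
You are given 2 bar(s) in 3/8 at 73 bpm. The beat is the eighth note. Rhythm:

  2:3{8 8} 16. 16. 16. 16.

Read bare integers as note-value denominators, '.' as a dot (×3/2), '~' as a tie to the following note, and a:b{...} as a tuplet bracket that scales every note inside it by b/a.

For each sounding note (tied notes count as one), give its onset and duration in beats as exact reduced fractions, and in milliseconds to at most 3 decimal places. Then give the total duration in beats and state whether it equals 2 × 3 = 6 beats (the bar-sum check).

1) 0.0ms=0b +1232.877ms=3/2b
2) 1232.877ms=3/2b +1232.877ms=3/2b
3) 2465.753ms=3b +616.438ms=3/4b
4) 3082.192ms=15/4b +616.438ms=3/4b
5) 3698.63ms=9/2b +616.438ms=3/4b
6) 4315.068ms=21/4b +616.438ms=3/4b
Σ=6b of 6 (73bpm 3/8) — PASS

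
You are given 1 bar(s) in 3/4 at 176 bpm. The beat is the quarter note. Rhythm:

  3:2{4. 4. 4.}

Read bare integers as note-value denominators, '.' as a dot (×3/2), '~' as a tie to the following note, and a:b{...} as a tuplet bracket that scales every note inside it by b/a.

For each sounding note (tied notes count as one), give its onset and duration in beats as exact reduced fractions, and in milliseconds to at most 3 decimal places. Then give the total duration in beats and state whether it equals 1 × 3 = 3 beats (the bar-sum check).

1) 0.0ms=0b +340.909ms=1b
2) 340.909ms=1b +340.909ms=1b
3) 681.818ms=2b +340.909ms=1b
Σ=3b of 3 (176bpm 3/4) — PASS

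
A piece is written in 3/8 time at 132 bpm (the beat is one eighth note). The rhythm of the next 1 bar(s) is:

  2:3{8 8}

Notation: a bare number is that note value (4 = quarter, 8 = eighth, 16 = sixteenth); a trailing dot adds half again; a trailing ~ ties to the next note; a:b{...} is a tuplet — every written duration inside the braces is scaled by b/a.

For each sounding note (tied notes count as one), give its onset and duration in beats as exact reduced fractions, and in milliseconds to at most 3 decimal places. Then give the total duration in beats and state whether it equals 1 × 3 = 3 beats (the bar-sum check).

1) 0.0ms=0b +681.818ms=3/2b
2) 681.818ms=3/2b +681.818ms=3/2b
Σ=3b of 3 (132bpm 3/8) — PASS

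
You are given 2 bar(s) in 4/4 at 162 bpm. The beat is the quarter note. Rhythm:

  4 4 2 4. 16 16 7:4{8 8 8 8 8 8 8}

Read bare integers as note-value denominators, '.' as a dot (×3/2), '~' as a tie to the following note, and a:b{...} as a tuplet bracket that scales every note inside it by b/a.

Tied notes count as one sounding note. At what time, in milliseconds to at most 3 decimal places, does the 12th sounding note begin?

note 12 onset = 52/7b = 2751.323ms

1. 0.0ms @ 0 + 370.37ms (1)
2. 370.37ms @ 1 + 370.37ms (1)
3. 740.741ms @ 2 + 740.741ms (2)
4. 1481.481ms @ 4 + 555.556ms (3/2)
5. 2037.037ms @ 11/2 + 92.593ms (1/4)
6. 2129.63ms @ 23/4 + 92.593ms (1/4)
7. 2222.222ms @ 6 + 105.82ms (2/7)
8. 2328.042ms @ 44/7 + 105.82ms (2/7)
9. 2433.862ms @ 46/7 + 105.82ms (2/7)
10. 2539.683ms @ 48/7 + 105.82ms (2/7)
11. 2645.503ms @ 50/7 + 105.82ms (2/7)
12. 2751.323ms @ 52/7 + 105.82ms (2/7)
13. 2857.143ms @ 54/7 + 105.82ms (2/7)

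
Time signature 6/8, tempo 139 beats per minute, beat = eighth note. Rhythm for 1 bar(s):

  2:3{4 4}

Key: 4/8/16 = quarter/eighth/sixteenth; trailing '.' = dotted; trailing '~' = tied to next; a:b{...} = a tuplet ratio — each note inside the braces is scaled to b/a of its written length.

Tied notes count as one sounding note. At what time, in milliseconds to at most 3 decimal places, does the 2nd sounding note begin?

note 2 onset = 3b = 1294.964ms

1. 0.0ms @ 0 + 1294.964ms (3)
2. 1294.964ms @ 3 + 1294.964ms (3)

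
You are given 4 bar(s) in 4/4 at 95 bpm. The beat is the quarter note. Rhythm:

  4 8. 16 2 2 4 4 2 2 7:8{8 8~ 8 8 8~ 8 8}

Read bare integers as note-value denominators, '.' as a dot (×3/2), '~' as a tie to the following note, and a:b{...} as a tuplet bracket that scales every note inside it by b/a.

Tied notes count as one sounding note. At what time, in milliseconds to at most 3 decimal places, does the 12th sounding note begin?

note 12 onset = 96/7b = 8661.654ms

1. 0.0ms @ 0 + 631.579ms (1)
2. 631.579ms @ 1 + 473.684ms (3/4)
3. 1105.263ms @ 7/4 + 157.895ms (1/4)
4. 1263.158ms @ 2 + 1263.158ms (2)
5. 2526.316ms @ 4 + 1263.158ms (2)
6. 3789.474ms @ 6 + 631.579ms (1)
7. 4421.053ms @ 7 + 631.579ms (1)
8. 5052.632ms @ 8 + 1263.158ms (2)
9. 6315.789ms @ 10 + 1263.158ms (2)
10. 7578.947ms @ 12 + 360.902ms (4/7)
11. 7939.85ms @ 88/7 + 721.805ms (8/7)
12. 8661.654ms @ 96/7 + 360.902ms (4/7)
13. 9022.556ms @ 100/7 + 721.805ms (8/7)
14. 9744.361ms @ 108/7 + 360.902ms (4/7)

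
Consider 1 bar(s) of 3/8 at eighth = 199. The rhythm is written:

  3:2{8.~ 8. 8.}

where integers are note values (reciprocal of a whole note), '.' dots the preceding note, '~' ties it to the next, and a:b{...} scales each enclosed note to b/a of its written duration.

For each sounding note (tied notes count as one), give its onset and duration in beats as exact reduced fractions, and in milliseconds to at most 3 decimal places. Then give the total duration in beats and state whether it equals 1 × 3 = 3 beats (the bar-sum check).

1) 0.0ms=0b +603.015ms=2b
2) 603.015ms=2b +301.508ms=1b
Σ=3b of 3 (199bpm 3/8) — PASS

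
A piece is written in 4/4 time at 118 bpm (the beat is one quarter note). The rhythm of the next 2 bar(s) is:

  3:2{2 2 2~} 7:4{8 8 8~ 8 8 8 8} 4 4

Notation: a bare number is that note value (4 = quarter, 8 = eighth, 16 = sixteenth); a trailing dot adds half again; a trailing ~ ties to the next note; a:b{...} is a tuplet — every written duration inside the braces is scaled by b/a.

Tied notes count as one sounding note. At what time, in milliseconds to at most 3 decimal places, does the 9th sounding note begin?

1. 0.0ms @ 0 + 677.966ms (4/3)
2. 677.966ms @ 4/3 + 677.966ms (4/3)
3. 1355.932ms @ 8/3 + 823.245ms (34/21)
4. 2179.177ms @ 30/7 + 145.278ms (2/7)
5. 2324.455ms @ 32/7 + 290.557ms (4/7)
6. 2615.012ms @ 36/7 + 145.278ms (2/7)
7. 2760.291ms @ 38/7 + 145.278ms (2/7)
8. 2905.569ms @ 40/7 + 145.278ms (2/7)
9. 3050.847ms @ 6 + 508.475ms (1)
10. 3559.322ms @ 7 + 508.475ms (1)

note 9 onset = 6b = 3050.847ms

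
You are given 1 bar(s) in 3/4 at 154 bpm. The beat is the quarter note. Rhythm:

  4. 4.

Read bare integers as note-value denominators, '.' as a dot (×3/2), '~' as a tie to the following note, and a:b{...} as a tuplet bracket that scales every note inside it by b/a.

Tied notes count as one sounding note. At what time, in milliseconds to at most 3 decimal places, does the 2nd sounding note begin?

note 2 onset = 3/2b = 584.416ms

1. 0.0ms @ 0 + 584.416ms (3/2)
2. 584.416ms @ 3/2 + 584.416ms (3/2)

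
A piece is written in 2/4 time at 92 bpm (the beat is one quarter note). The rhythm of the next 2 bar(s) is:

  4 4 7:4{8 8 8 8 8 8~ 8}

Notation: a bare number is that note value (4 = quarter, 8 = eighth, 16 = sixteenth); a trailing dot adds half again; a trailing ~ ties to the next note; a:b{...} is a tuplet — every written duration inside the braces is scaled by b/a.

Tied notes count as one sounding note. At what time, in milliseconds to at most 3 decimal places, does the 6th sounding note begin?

note 6 onset = 20/7b = 1863.354ms

1. 0.0ms @ 0 + 652.174ms (1)
2. 652.174ms @ 1 + 652.174ms (1)
3. 1304.348ms @ 2 + 186.335ms (2/7)
4. 1490.683ms @ 16/7 + 186.335ms (2/7)
5. 1677.019ms @ 18/7 + 186.335ms (2/7)
6. 1863.354ms @ 20/7 + 186.335ms (2/7)
7. 2049.689ms @ 22/7 + 186.335ms (2/7)
8. 2236.025ms @ 24/7 + 372.671ms (4/7)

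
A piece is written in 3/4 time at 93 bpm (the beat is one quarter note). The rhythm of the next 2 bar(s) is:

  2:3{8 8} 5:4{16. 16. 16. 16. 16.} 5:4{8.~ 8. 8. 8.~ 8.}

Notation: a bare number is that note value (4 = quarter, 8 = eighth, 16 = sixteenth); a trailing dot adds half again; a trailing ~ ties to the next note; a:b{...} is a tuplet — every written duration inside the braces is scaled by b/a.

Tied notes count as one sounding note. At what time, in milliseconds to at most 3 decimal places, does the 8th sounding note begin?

1. 0.0ms @ 0 + 483.871ms (3/4)
2. 483.871ms @ 3/4 + 483.871ms (3/4)
3. 967.742ms @ 3/2 + 193.548ms (3/10)
4. 1161.29ms @ 9/5 + 193.548ms (3/10)
5. 1354.839ms @ 21/10 + 193.548ms (3/10)
6. 1548.387ms @ 12/5 + 193.548ms (3/10)
7. 1741.935ms @ 27/10 + 193.548ms (3/10)
8. 1935.484ms @ 3 + 774.194ms (6/5)
9. 2709.677ms @ 21/5 + 387.097ms (3/5)
10. 3096.774ms @ 24/5 + 774.194ms (6/5)

note 8 onset = 3b = 1935.484ms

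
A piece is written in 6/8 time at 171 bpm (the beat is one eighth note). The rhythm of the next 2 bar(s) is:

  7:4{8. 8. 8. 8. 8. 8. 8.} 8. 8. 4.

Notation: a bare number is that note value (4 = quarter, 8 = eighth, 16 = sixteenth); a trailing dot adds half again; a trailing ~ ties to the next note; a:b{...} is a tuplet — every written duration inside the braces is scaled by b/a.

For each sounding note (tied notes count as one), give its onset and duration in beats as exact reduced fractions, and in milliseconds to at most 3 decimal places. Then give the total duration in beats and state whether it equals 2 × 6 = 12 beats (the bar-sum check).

1) 0.0ms=0b +300.752ms=6/7b
2) 300.752ms=6/7b +300.752ms=6/7b
3) 601.504ms=12/7b +300.752ms=6/7b
4) 902.256ms=18/7b +300.752ms=6/7b
5) 1203.008ms=24/7b +300.752ms=6/7b
6) 1503.759ms=30/7b +300.752ms=6/7b
7) 1804.511ms=36/7b +300.752ms=6/7b
8) 2105.263ms=6b +526.316ms=3/2b
9) 2631.579ms=15/2b +526.316ms=3/2b
10) 3157.895ms=9b +1052.632ms=3b
Σ=12b of 12 (171bpm 6/8) — PASS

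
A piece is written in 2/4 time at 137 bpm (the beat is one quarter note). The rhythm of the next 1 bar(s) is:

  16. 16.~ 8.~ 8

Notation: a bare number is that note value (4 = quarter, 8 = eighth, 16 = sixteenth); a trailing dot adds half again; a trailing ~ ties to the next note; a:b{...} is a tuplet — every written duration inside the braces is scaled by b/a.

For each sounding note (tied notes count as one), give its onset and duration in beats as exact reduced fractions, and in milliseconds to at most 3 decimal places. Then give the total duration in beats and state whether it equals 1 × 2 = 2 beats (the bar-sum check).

1) 0.0ms=0b +164.234ms=3/8b
2) 164.234ms=3/8b +711.679ms=13/8b
Σ=2b of 2 (137bpm 2/4) — PASS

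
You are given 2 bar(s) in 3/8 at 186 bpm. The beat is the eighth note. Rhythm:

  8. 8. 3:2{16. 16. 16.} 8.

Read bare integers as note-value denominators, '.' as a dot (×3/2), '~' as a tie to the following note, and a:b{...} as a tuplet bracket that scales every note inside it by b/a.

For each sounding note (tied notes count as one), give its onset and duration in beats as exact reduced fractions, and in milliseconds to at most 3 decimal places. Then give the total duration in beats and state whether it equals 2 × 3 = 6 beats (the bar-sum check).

1) 0.0ms=0b +483.871ms=3/2b
2) 483.871ms=3/2b +483.871ms=3/2b
3) 967.742ms=3b +161.29ms=1/2b
4) 1129.032ms=7/2b +161.29ms=1/2b
5) 1290.323ms=4b +161.29ms=1/2b
6) 1451.613ms=9/2b +483.871ms=3/2b
Σ=6b of 6 (186bpm 3/8) — PASS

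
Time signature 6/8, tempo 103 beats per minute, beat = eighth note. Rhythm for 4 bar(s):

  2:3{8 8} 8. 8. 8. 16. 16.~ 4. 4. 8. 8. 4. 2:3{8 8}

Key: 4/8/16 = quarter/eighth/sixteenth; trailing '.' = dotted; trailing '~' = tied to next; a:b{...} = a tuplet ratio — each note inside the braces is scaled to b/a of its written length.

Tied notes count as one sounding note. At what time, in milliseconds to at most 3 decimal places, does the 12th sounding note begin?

note 12 onset = 21b = 12233.01ms

1. 0.0ms @ 0 + 873.786ms (3/2)
2. 873.786ms @ 3/2 + 873.786ms (3/2)
3. 1747.573ms @ 3 + 873.786ms (3/2)
4. 2621.359ms @ 9/2 + 873.786ms (3/2)
5. 3495.146ms @ 6 + 873.786ms (3/2)
6. 4368.932ms @ 15/2 + 436.893ms (3/4)
7. 4805.825ms @ 33/4 + 2184.466ms (15/4)
8. 6990.291ms @ 12 + 1747.573ms (3)
9. 8737.864ms @ 15 + 873.786ms (3/2)
10. 9611.65ms @ 33/2 + 873.786ms (3/2)
11. 10485.437ms @ 18 + 1747.573ms (3)
12. 12233.01ms @ 21 + 873.786ms (3/2)
13. 13106.796ms @ 45/2 + 873.786ms (3/2)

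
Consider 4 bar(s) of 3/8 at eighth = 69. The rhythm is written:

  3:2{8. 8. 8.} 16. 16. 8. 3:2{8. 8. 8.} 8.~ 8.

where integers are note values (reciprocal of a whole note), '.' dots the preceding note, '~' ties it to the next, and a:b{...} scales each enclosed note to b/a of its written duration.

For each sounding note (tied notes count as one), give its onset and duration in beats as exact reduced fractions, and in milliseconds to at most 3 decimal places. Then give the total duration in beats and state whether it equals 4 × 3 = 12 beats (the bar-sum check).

1) 0.0ms=0b +869.565ms=1b
2) 869.565ms=1b +869.565ms=1b
3) 1739.13ms=2b +869.565ms=1b
4) 2608.696ms=3b +652.174ms=3/4b
5) 3260.87ms=15/4b +652.174ms=3/4b
6) 3913.043ms=9/2b +1304.348ms=3/2b
7) 5217.391ms=6b +869.565ms=1b
8) 6086.957ms=7b +869.565ms=1b
9) 6956.522ms=8b +869.565ms=1b
10) 7826.087ms=9b +2608.696ms=3b
Σ=12b of 12 (69bpm 3/8) — PASS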